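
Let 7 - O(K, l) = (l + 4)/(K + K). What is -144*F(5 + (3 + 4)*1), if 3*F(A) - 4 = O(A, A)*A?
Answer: -3840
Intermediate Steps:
O(K, l) = 7 - (4 + l)/(2*K) (O(K, l) = 7 - (l + 4)/(K + K) = 7 - (4 + l)/(2*K))
F(A) = ⅔ + 13*A/6 (F(A) = 4/3 + (((-4 - A + 14*A)/(2*A))*A)/3 = 4/3 + (((-4 + 13*A)/(2*A))*A)/3 = 4/3 + (-2 + 13*A/2)/3 = 4/3 + (-⅔ + 13*A/6) = ⅔ + 13*A/6)
-144*F(5 + (3 + 4)*1) = -144*(⅔ + 13*(5 + (3 + 4)*1)/6) = -144*(⅔ + 13*(5 + 7*1)/6) = -144*(⅔ + 13*(5 + 7)/6) = -144*(⅔ + (13/6)*12) = -144*(⅔ + 26) = -144*80/3 = -3840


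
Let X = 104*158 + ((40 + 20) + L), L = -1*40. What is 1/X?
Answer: 1/16452 ≈ 6.0783e-5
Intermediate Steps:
L = -40
X = 16452 (X = 104*158 + ((40 + 20) - 40) = 16432 + (60 - 40) = 16432 + 20 = 16452)
1/X = 1/16452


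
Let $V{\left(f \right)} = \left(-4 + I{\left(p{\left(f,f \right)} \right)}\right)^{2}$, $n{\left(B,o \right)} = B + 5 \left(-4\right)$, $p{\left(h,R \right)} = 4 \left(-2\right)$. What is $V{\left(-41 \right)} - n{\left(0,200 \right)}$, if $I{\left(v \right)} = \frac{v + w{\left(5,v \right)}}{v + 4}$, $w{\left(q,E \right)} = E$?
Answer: $20$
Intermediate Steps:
$p{\left(h,R \right)} = -8$
$n{\left(B,o \right)} = -20 + B$ ($n{\left(B,o \right)} = B - 20 = -20 + B$)
$I{\left(v \right)} = \frac{2 v}{4 + v}$ ($I{\left(v \right)} = \frac{v + v}{v + 4} = \frac{2 v}{4 + v}$)
$V{\left(f \right)} = 0$ ($V{\left(f \right)} = \left(-4 + 2 \left(-8\right) \frac{1}{4 - 8}\right)^{2} = \left(-4 + 2 \left(-8\right) \frac{1}{-4}\right)^{2} = \left(-4 + 2 \left(-8\right) \left(- \frac{1}{4}\right)\right)^{2} = \left(-4 + 4\right)^{2} = 0^{2} = 0$)
$V{\left(-41 \right)} - n{\left(0,200 \right)} = 0 - \left(-20 + 0\right) = 0 - -20 = 0 + 20 = 20$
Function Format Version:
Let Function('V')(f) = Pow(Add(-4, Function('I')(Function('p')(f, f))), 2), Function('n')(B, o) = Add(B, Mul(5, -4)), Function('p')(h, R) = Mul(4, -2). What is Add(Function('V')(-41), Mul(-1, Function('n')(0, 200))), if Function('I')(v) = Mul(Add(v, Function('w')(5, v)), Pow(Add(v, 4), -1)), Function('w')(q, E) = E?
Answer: 20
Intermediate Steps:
Function('p')(h, R) = -8
Function('n')(B, o) = Add(-20, B) (Function('n')(B, o) = Add(B, -20) = Add(-20, B))
Function('I')(v) = Mul(2, v, Pow(Add(4, v), -1)) (Function('I')(v) = Mul(Add(v, v), Pow(Add(v, 4), -1)) = Mul(Mul(2, v), Pow(Add(4, v), -1)) = Mul(2, v, Pow(Add(4, v), -1)))
Function('V')(f) = 0 (Function('V')(f) = Pow(Add(-4, Mul(2, -8, Pow(Add(4, -8), -1))), 2) = Pow(Add(-4, Mul(2, -8, Pow(-4, -1))), 2) = Pow(Add(-4, Mul(2, -8, Rational(-1, 4))), 2) = Pow(Add(-4, 4), 2) = Pow(0, 2) = 0)
Add(Function('V')(-41), Mul(-1, Function('n')(0, 200))) = Add(0, Mul(-1, Add(-20, 0))) = Add(0, Mul(-1, -20)) = Add(0, 20) = 20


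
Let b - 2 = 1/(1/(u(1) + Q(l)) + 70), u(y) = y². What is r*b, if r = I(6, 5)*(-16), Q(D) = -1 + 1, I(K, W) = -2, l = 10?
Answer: 4576/71 ≈ 64.451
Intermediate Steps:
Q(D) = 0
r = 32 (r = -2*(-16) = 32)
b = 143/71 (b = 2 + 1/(1/(1² + 0) + 70) = 2 + 1/(1/(1 + 0) + 70) = 2 + 1/(1/1 + 70) = 2 + 1/(1 + 70) = 2 + 1/71 = 143/71 ≈ 2.0141)
r*b = 32*(143/71) = 4576/71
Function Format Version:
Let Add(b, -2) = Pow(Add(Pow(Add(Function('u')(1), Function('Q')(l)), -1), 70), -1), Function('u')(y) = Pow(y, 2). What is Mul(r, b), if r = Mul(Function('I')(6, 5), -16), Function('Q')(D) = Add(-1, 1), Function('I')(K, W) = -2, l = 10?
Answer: Rational(4576, 71) ≈ 64.451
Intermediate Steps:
Function('Q')(D) = 0
r = 32 (r = Mul(-2, -16) = 32)
b = Rational(143, 71) (b = Add(2, Pow(Add(Pow(Add(Pow(1, 2), 0), -1), 70), -1)) = Add(2, Pow(Add(Pow(Add(1, 0), -1), 70), -1)) = Add(2, Pow(Add(Pow(1, -1), 70), -1)) = Add(2, Pow(Add(1, 70), -1)) = Add(2, Pow(71, -1)) = Add(2, Rational(1, 71)) = Rational(143, 71) ≈ 2.0141)
Mul(r, b) = Mul(32, Rational(143, 71)) = Rational(4576, 71)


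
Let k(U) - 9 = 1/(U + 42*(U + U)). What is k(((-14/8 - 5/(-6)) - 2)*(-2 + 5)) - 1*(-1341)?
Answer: 4016246/2975 ≈ 1350.0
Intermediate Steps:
k(U) = 9 + 1/(85*U) (k(U) = 9 + 1/(U + 42*(U + U)) = 9 + 1/(U + 42*(2*U)) = 9 + 1/(U + 84*U) = 9 + 1/(85*U))
k(((-14/8 - 5/(-6)) - 2)*(-2 + 5)) - 1*(-1341) = (9 + 1/(85*((((-14/8 - 5/(-6)) - 2)*(-2 + 5))))) - 1*(-1341) = (9 + 1/(85*((((-14*⅛ - 5*(-⅙)) - 2)*3)))) + 1341 = (9 + 1/(85*((((-7/4 + ⅚) - 2)*3)))) + 1341 = (9 + 1/(85*(((-11/12 - 2)*3)))) + 1341 = (9 + 1/(85*((-35/12*3)))) + 1341 = (9 + 1/(85*(-35/4))) + 1341 = (9 + (1/85)*(-4/35)) + 1341 = (9 - 4/2975) + 1341 = 26771/2975 + 1341 = 4016246/2975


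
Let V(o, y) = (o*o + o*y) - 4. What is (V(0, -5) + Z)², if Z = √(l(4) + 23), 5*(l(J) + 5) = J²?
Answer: (20 - √530)²/25 ≈ 0.36523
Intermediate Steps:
l(J) = -5 + J²/5
Z = √530/5 (Z = √((-5 + (⅕)*4²) + 23) = √((-5 + (⅕)*16) + 23) = √((-5 + 16/5) + 23) = √(-9/5 + 23) = √(106/5) = √530/5 ≈ 4.6043)
V(o, y) = -4 + o² + o*y (V(o, y) = (o² + o*y) - 4 = -4 + o² + o*y)
(V(0, -5) + Z)² = ((-4 + 0² + 0*(-5)) + √530/5)² = ((-4 + 0 + 0) + √530/5)² = (-4 + √530/5)²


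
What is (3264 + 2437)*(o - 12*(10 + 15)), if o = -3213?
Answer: -20027613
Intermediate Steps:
(3264 + 2437)*(o - 12*(10 + 15)) = (3264 + 2437)*(-3213 - 12*(10 + 15)) = 5701*(-3213 - 12*25) = 5701*(-3213 - 300) = 5701*(-3513) = -20027613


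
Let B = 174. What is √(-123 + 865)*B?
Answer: 174*√742 ≈ 4739.7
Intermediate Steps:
√(-123 + 865)*B = √(-123 + 865)*174 = √742*174 = 174*√742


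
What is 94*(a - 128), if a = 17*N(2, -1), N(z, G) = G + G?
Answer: -15228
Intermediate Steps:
N(z, G) = 2*G
a = -34 (a = 17*(2*(-1)) = 17*(-2) = -34)
94*(a - 128) = 94*(-34 - 128) = 94*(-162) = -15228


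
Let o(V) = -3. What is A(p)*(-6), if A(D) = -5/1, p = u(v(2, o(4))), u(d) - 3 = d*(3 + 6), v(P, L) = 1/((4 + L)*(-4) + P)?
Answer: 30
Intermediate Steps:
v(P, L) = 1/(-16 + P - 4*L) (v(P, L) = 1/((-16 - 4*L) + P) = 1/(-16 + P - 4*L))
u(d) = 3 + 9*d (u(d) = 3 + d*(3 + 6) = 3 + d*9 = 3 + 9*d)
p = -3/2 (p = 3 + 9*(-1/(16 - 1*2 + 4*(-3))) = 3 + 9*(-1/(16 - 2 - 12)) = 3 + 9*(-1/2) = 3 + 9*(-1*½) = 3 + 9*(-½) = 3 - 9/2 = -3/2 ≈ -1.5000)
A(D) = -5 (A(D) = -5*1 = -5)
A(p)*(-6) = -5*(-6) = 30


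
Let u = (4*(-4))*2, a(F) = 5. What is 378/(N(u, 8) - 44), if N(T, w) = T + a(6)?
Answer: -378/71 ≈ -5.3239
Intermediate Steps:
u = -32 (u = -16*2 = -32)
N(T, w) = 5 + T (N(T, w) = T + 5 = 5 + T)
378/(N(u, 8) - 44) = 378/((5 - 32) - 44) = 378/(-27 - 44) = 378/(-71) = 378*(-1/71) = -378/71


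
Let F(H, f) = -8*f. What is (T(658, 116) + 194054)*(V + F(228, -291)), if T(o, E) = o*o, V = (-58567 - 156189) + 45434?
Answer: -104708243892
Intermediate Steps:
V = -169322 (V = -214756 + 45434 = -169322)
T(o, E) = o²
(T(658, 116) + 194054)*(V + F(228, -291)) = (658² + 194054)*(-169322 - 8*(-291)) = (432964 + 194054)*(-169322 + 2328) = 627018*(-166994) = -104708243892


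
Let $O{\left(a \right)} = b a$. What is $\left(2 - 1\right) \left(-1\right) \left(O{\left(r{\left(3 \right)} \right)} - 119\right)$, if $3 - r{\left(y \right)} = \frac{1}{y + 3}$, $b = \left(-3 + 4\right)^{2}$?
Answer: $\frac{697}{6} \approx 116.17$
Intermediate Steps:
$b = 1$ ($b = 1^{2} = 1$)
$r{\left(y \right)} = 3 - \frac{1}{3 + y}$ ($r{\left(y \right)} = 3 - \frac{1}{y + 3} = 3 - \frac{1}{3 + y}$)
$O{\left(a \right)} = a$ ($O{\left(a \right)} = 1 a = a$)
$\left(2 - 1\right) \left(-1\right) \left(O{\left(r{\left(3 \right)} \right)} - 119\right) = \left(2 - 1\right) \left(-1\right) \left(\frac{8 + 3 \cdot 3}{3 + 3} - 119\right) = 1 \left(-1\right) \left(\frac{8 + 9}{6} - 119\right) = - (\frac{1}{6} \cdot 17 - 119) = - (\frac{17}{6} - 119) = \left(-1\right) \left(- \frac{697}{6}\right) = \frac{697}{6}$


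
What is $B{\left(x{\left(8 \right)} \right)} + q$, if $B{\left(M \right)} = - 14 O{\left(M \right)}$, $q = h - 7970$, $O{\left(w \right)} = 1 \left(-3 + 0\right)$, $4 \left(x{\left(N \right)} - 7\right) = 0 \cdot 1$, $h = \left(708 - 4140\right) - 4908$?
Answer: $-16268$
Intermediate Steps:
$h = -8340$ ($h = -3432 - 4908 = -8340$)
$x{\left(N \right)} = 7$ ($x{\left(N \right)} = 7 + \frac{0 \cdot 1}{4} = 7 + \frac{1}{4} \cdot 0 = 7 + 0 = 7$)
$O{\left(w \right)} = -3$ ($O{\left(w \right)} = 1 \left(-3\right) = -3$)
$q = -16310$ ($q = -8340 - 7970 = -16310$)
$B{\left(M \right)} = 42$ ($B{\left(M \right)} = \left(-14\right) \left(-3\right) = 42$)
$B{\left(x{\left(8 \right)} \right)} + q = 42 - 16310 = -16268$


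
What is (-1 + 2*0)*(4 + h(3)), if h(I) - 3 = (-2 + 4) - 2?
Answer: -7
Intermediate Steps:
h(I) = 3 (h(I) = 3 + ((-2 + 4) - 2) = 3 + (2 - 2) = 3 + 0 = 3)
(-1 + 2*0)*(4 + h(3)) = (-1 + 2*0)*(4 + 3) = (-1 + 0)*7 = -1*7 = -7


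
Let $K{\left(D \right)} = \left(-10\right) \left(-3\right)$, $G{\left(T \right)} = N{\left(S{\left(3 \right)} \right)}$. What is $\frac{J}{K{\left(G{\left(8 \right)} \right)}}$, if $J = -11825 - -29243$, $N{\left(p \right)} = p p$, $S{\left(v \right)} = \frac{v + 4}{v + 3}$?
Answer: $\frac{2903}{5} \approx 580.6$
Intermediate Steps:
$S{\left(v \right)} = \frac{4 + v}{3 + v}$
$N{\left(p \right)} = p^{2}$
$G{\left(T \right)} = \frac{49}{36}$ ($G{\left(T \right)} = \left(\frac{4 + 3}{3 + 3}\right)^{2} = \left(\frac{1}{6} \cdot 7\right)^{2} = \left(\frac{7}{6}\right)^{2} = \frac{49}{36}$)
$J = 17418$ ($J = -11825 + 29243 = 17418$)
$K{\left(D \right)} = 30$
$\frac{J}{K{\left(G{\left(8 \right)} \right)}} = \frac{17418}{30} = 17418 \cdot \frac{1}{30} = \frac{2903}{5}$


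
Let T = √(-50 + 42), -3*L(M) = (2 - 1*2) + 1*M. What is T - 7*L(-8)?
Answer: -56/3 + 2*I*√2 ≈ -18.667 + 2.8284*I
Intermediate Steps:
L(M) = -M/3 (L(M) = -((2 - 1*2) + 1*M)/3 = -((2 - 2) + M)/3 = -(0 + M)/3 = -M/3)
T = 2*I*√2 (T = √(-8) = 2*I*√2 ≈ 2.8284*I)
T - 7*L(-8) = 2*I*√2 - (-7)*(-8)/3 = 2*I*√2 - 7*8/3 = 2*I*√2 - 56/3 = -56/3 + 2*I*√2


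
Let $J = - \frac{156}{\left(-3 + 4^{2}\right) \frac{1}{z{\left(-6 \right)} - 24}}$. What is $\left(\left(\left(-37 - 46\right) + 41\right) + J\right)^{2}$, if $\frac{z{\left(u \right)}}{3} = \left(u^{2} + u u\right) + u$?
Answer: $4536900$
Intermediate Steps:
$z{\left(u \right)} = 3 u + 6 u^{2}$ ($z{\left(u \right)} = 3 \left(\left(u^{2} + u u\right) + u\right) = 3 \left(\left(u^{2} + u^{2}\right) + u\right) = 3 \left(2 u^{2} + u\right) = 3 \left(u + 2 u^{2}\right) = 3 u + 6 u^{2}$)
$J = -2088$ ($J = - \frac{156}{\left(-3 + 4^{2}\right) \frac{1}{3 \left(-6\right) \left(1 + 2 \left(-6\right)\right) - 24}} = - \frac{156}{\left(-3 + 16\right) \frac{1}{3 \left(-6\right) \left(1 - 12\right) - 24}} = - \frac{156}{13 \frac{1}{3 \left(-6\right) \left(-11\right) - 24}} = - \frac{156}{13 \frac{1}{198 - 24}} = - \frac{156}{13 \cdot \frac{1}{174}} = - \frac{156}{\frac{13}{174}} = \left(-156\right) \frac{174}{13} = -2088$)
$\left(\left(\left(-37 - 46\right) + 41\right) + J\right)^{2} = \left(\left(\left(-37 - 46\right) + 41\right) - 2088\right)^{2} = \left(\left(-83 + 41\right) - 2088\right)^{2} = \left(-42 - 2088\right)^{2} = \left(-2130\right)^{2} = 4536900$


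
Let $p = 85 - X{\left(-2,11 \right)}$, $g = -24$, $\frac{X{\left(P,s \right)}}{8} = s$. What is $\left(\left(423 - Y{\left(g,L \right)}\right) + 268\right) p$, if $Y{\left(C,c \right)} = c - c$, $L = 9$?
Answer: $-2073$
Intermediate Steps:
$X{\left(P,s \right)} = 8 s$
$Y{\left(C,c \right)} = 0$
$p = -3$ ($p = 85 - 8 \cdot 11 = 85 - 88 = -3$)
$\left(\left(423 - Y{\left(g,L \right)}\right) + 268\right) p = \left(\left(423 - 0\right) + 268\right) \left(-3\right) = \left(\left(423 + 0\right) + 268\right) \left(-3\right) = \left(423 + 268\right) \left(-3\right) = 691 \left(-3\right) = -2073$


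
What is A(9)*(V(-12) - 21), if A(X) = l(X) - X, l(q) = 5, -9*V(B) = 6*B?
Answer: 52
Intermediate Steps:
V(B) = -2*B/3
A(X) = 5 - X
A(9)*(V(-12) - 21) = (5 - 1*9)*(-⅔*(-12) - 21) = (5 - 9)*(8 - 21) = -4*(-13) = 52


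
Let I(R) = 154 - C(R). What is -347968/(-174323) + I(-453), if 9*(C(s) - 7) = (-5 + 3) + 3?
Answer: 233586718/1568907 ≈ 148.89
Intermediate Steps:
C(s) = 64/9 (C(s) = 7 + ((-5 + 3) + 3)/9 = 7 + (-2 + 3)/9 = 7 + (1/9)*1 = 7 + 1/9 = 64/9)
I(R) = 1322/9 (I(R) = 154 - 1*64/9 = 154 - 64/9 = 1322/9)
-347968/(-174323) + I(-453) = -347968/(-174323) + 1322/9 = -347968*(-1/174323) + 1322/9 = 347968/174323 + 1322/9 = 233586718/1568907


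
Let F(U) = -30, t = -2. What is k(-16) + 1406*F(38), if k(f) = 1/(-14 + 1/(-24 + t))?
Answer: -15395726/365 ≈ -42180.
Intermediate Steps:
k(f) = -26/365 (k(f) = 1/(-14 + 1/(-24 - 2)) = 1/(-14 + 1/(-26)) = 1/(-14 - 1/26) = 1/(-365/26) = -26/365)
k(-16) + 1406*F(38) = -26/365 + 1406*(-30) = -26/365 - 42180 = -15395726/365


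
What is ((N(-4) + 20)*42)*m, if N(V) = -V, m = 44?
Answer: 44352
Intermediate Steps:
((N(-4) + 20)*42)*m = ((-1*(-4) + 20)*42)*44 = ((4 + 20)*42)*44 = (24*42)*44 = 1008*44 = 44352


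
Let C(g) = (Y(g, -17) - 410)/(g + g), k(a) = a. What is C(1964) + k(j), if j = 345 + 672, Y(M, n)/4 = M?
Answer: 2001111/1964 ≈ 1018.9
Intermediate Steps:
Y(M, n) = 4*M
j = 1017
C(g) = (-410 + 4*g)/(2*g) (C(g) = (4*g - 410)/(g + g) = (-410 + 4*g)/((2*g)) = (-410 + 4*g)*(1/(2*g)) = (-410 + 4*g)/(2*g))
C(1964) + k(j) = (2 - 205/1964) + 1017 = 3723/1964 + 1017 = 2001111/1964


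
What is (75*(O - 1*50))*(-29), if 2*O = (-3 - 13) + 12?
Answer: 113100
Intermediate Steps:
O = -2 (O = ((-3 - 13) + 12)/2 = (-16 + 12)/2 = (½)*(-4) = -2)
(75*(O - 1*50))*(-29) = (75*(-2 - 1*50))*(-29) = (75*(-2 - 50))*(-29) = (75*(-52))*(-29) = -3900*(-29) = 113100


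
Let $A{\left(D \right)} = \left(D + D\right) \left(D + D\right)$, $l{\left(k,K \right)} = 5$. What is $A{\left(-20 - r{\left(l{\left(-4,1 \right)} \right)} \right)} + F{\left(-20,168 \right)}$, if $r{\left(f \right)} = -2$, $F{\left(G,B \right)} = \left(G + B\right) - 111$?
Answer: $1333$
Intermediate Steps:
$F{\left(G,B \right)} = -111 + B + G$ ($F{\left(G,B \right)} = \left(B + G\right) - 111 = -111 + B + G$)
$A{\left(D \right)} = 4 D^{2}$ ($A{\left(D \right)} = 2 D 2 D = 4 D^{2}$)
$A{\left(-20 - r{\left(l{\left(-4,1 \right)} \right)} \right)} + F{\left(-20,168 \right)} = 4 \left(-20 - -2\right)^{2} - -37 = 4 \left(-20 + 2\right)^{2} + 37 = 4 \left(-18\right)^{2} + 37 = 4 \cdot 324 + 37 = 1296 + 37 = 1333$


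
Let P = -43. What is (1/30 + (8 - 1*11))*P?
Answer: 3827/30 ≈ 127.57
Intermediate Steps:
(1/30 + (8 - 1*11))*P = (1/30 + (8 - 1*11))*(-43) = (1/30 + (8 - 11))*(-43) = (1/30 - 3)*(-43) = -89/30*(-43) = 3827/30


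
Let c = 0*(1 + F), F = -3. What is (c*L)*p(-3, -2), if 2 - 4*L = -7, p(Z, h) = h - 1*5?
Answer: 0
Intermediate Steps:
p(Z, h) = -5 + h (p(Z, h) = h - 5 = -5 + h)
L = 9/4 (L = 1/2 - 1/4*(-7) = 1/2 + 7/4 = 9/4 ≈ 2.2500)
c = 0 (c = 0*(1 - 3) = 0*(-2) = 0)
(c*L)*p(-3, -2) = (0*(9/4))*(-5 - 2) = 0*(-7) = 0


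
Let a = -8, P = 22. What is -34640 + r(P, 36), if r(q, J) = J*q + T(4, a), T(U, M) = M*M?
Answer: -33784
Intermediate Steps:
T(U, M) = M**2
r(q, J) = 64 + J*q (r(q, J) = J*q + (-8)**2 = J*q + 64 = 64 + J*q)
-34640 + r(P, 36) = -34640 + (64 + 36*22) = -34640 + (64 + 792) = -34640 + 856 = -33784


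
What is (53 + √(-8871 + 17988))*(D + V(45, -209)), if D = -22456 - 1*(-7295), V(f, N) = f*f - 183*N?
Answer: 1330883 + 75333*√1013 ≈ 3.7286e+6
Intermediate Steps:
V(f, N) = f² - 183*N
D = -15161 (D = -22456 + 7295 = -15161)
(53 + √(-8871 + 17988))*(D + V(45, -209)) = (53 + √(-8871 + 17988))*(-15161 + (45² - 183*(-209))) = (53 + √9117)*(-15161 + (2025 + 38247)) = (53 + 3*√1013)*(-15161 + 40272) = (53 + 3*√1013)*25111 = 1330883 + 75333*√1013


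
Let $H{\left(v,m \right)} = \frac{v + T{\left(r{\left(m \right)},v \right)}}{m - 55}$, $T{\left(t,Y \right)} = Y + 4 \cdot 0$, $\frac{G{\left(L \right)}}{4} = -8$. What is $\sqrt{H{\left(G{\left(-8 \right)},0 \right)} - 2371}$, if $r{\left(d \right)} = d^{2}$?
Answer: $\frac{i \sqrt{7168755}}{55} \approx 48.681 i$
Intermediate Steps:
$G{\left(L \right)} = -32$ ($G{\left(L \right)} = 4 \left(-8\right) = -32$)
$T{\left(t,Y \right)} = Y$ ($T{\left(t,Y \right)} = Y + 0 = Y$)
$H{\left(v,m \right)} = \frac{2 v}{-55 + m}$ ($H{\left(v,m \right)} = \frac{v + v}{m - 55} = \frac{2 v}{-55 + m}$)
$\sqrt{H{\left(G{\left(-8 \right)},0 \right)} - 2371} = \sqrt{2 \left(-32\right) \frac{1}{-55 + 0} - 2371} = \sqrt{2 \left(-32\right) \frac{1}{-55} - 2371} = \sqrt{2 \left(-32\right) \left(- \frac{1}{55}\right) - 2371} = \sqrt{\frac{64}{55} - 2371} = \sqrt{- \frac{130341}{55}} = \frac{i \sqrt{7168755}}{55}$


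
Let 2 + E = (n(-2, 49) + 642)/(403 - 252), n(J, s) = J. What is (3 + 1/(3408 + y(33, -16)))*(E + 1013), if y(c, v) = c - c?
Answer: 1567502725/514608 ≈ 3046.0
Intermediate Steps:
y(c, v) = 0
E = 338/151 (E = -2 + (-2 + 642)/(403 - 252) = -2 + 640/151 = 338/151 ≈ 2.2384)
(3 + 1/(3408 + y(33, -16)))*(E + 1013) = (3 + 1/(3408 + 0))*(338/151 + 1013) = (3 + 1/3408)*(153301/151) = (10225/3408)*(153301/151) = 1567502725/514608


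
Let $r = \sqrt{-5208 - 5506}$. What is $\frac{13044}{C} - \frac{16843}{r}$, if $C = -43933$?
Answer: $- \frac{13044}{43933} + \frac{16843 i \sqrt{10714}}{10714} \approx -0.29691 + 162.72 i$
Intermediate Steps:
$r = i \sqrt{10714}$ ($r = \sqrt{-10714} = i \sqrt{10714} \approx 103.51 i$)
$\frac{13044}{C} - \frac{16843}{r} = \frac{13044}{-43933} - \frac{16843}{i \sqrt{10714}} = 13044 \left(- \frac{1}{43933}\right) - 16843 \left(- \frac{i \sqrt{10714}}{10714}\right) = - \frac{13044}{43933} + \frac{16843 i \sqrt{10714}}{10714}$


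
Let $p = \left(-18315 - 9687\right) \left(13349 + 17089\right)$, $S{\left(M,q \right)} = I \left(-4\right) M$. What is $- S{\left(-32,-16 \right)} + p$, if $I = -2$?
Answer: $-852324620$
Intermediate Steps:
$S{\left(M,q \right)} = 8 M$ ($S{\left(M,q \right)} = \left(-2\right) \left(-4\right) M = 8 M$)
$p = -852324876$ ($p = \left(-28002\right) 30438 = -852324876$)
$- S{\left(-32,-16 \right)} + p = - 8 \left(-32\right) - 852324876 = \left(-1\right) \left(-256\right) - 852324876 = 256 - 852324876 = -852324620$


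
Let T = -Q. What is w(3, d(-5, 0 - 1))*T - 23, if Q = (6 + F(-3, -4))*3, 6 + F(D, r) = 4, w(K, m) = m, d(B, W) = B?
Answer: 37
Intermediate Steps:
F(D, r) = -2 (F(D, r) = -6 + 4 = -2)
Q = 12 (Q = (6 - 2)*3 = 4*3 = 12)
T = -12 (T = -1*12 = -12)
w(3, d(-5, 0 - 1))*T - 23 = -5*(-12) - 23 = 60 - 23 = 37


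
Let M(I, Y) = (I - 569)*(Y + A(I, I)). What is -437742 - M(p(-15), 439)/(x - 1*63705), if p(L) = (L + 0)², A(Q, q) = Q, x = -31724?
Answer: -41773509734/95429 ≈ -4.3774e+5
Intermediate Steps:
p(L) = L²
M(I, Y) = (-569 + I)*(I + Y) (M(I, Y) = (I - 569)*(Y + I) = (-569 + I)*(I + Y))
-437742 - M(p(-15), 439)/(x - 1*63705) = -437742 - (((-15)²)² - 569*(-15)² - 569*439 + (-15)²*439)/(-31724 - 1*63705) = -437742 - (225² - 569*225 - 249791 + 225*439)/(-31724 - 63705) = -437742 - (50625 - 128025 - 249791 + 98775)/(-95429) = -437742 - (-228416)*(-1)/95429 = -437742 - 1*228416/95429 = -437742 - 228416/95429 = -41773509734/95429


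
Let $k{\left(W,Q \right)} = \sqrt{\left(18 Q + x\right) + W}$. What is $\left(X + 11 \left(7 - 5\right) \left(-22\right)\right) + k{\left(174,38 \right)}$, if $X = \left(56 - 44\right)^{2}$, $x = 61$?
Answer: $-340 + \sqrt{919} \approx -309.69$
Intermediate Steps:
$X = 144$ ($X = 12^{2} = 144$)
$k{\left(W,Q \right)} = \sqrt{61 + W + 18 Q}$ ($k{\left(W,Q \right)} = \sqrt{\left(18 Q + 61\right) + W} = \sqrt{\left(61 + 18 Q\right) + W} = \sqrt{61 + W + 18 Q}$)
$\left(X + 11 \left(7 - 5\right) \left(-22\right)\right) + k{\left(174,38 \right)} = \left(144 + 11 \left(7 - 5\right) \left(-22\right)\right) + \sqrt{61 + 174 + 18 \cdot 38} = \left(144 + 11 \left(7 - 5\right) \left(-22\right)\right) + \sqrt{61 + 174 + 684} = \left(144 + 11 \cdot 2 \left(-22\right)\right) + \sqrt{919} = \left(144 + 22 \left(-22\right)\right) + \sqrt{919} = \left(144 - 484\right) + \sqrt{919} = -340 + \sqrt{919}$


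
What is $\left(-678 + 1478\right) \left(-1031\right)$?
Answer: $-824800$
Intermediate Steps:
$\left(-678 + 1478\right) \left(-1031\right) = 800 \left(-1031\right) = -824800$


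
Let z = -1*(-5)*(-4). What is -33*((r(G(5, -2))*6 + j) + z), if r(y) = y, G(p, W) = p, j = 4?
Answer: -462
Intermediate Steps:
z = -20 (z = 5*(-4) = -20)
-33*((r(G(5, -2))*6 + j) + z) = -33*((5*6 + 4) - 20) = -33*((30 + 4) - 20) = -33*(34 - 20) = -33*14 = -462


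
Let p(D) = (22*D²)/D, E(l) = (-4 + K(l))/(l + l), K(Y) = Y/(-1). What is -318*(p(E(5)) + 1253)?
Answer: -1960788/5 ≈ -3.9216e+5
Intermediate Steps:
K(Y) = -Y (K(Y) = Y*(-1) = -Y)
E(l) = (-4 - l)/(2*l) (E(l) = (-4 - l)/(l + l) = (-4 - l)/((2*l)) = (-4 - l)*(1/(2*l)) = (-4 - l)/(2*l))
p(D) = 22*D
-318*(p(E(5)) + 1253) = -318*(22*((½)*(-4 - 1*5)/5) + 1253) = -318*(22*((½)*(⅕)*(-4 - 5)) + 1253) = -318*(22*((½)*(⅕)*(-9)) + 1253) = -318*(22*(-9/10) + 1253) = -318*(-99/5 + 1253) = -318*6166/5 = -1960788/5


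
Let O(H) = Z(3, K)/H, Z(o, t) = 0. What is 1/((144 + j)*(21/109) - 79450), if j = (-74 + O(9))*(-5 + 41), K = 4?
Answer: -109/8712970 ≈ -1.2510e-5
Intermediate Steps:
O(H) = 0 (O(H) = 0/H = 0)
j = -2664 (j = (-74 + 0)*(-5 + 41) = -74*36 = -2664)
1/((144 + j)*(21/109) - 79450) = 1/((144 - 2664)*(21/109) - 79450) = 1/(-52920/109 - 79450) = 1/(-8712970/109) = -109/8712970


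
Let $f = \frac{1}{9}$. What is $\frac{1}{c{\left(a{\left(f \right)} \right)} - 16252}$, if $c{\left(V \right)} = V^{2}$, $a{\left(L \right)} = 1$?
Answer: $- \frac{1}{16251} \approx -6.1535 \cdot 10^{-5}$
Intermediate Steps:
$f = \frac{1}{9} \approx 0.11111$
$\frac{1}{c{\left(a{\left(f \right)} \right)} - 16252} = \frac{1}{1^{2} - 16252} = \frac{1}{1 - 16252} = \frac{1}{-16251} = - \frac{1}{16251}$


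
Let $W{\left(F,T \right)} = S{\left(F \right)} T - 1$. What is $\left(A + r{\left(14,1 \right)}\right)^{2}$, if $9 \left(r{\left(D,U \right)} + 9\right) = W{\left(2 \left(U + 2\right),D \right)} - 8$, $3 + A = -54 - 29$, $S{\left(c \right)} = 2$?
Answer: $\frac{698896}{81} \approx 8628.3$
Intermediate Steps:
$A = -86$ ($A = -3 - 83 = -86$)
$W{\left(F,T \right)} = -1 + 2 T$ ($W{\left(F,T \right)} = 2 T - 1 = -1 + 2 T$)
$r{\left(D,U \right)} = -10 + \frac{2 D}{9}$ ($r{\left(D,U \right)} = -9 + \frac{\left(-1 + 2 D\right) - 8}{9} = -9 + \frac{-9 + 2 D}{9} = -9 + \left(-1 + \frac{2 D}{9}\right) = -10 + \frac{2 D}{9}$)
$\left(A + r{\left(14,1 \right)}\right)^{2} = \left(-86 + \left(-10 + \frac{2}{9} \cdot 14\right)\right)^{2} = \left(-86 + \left(-10 + \frac{28}{9}\right)\right)^{2} = \left(-86 - \frac{62}{9}\right)^{2} = \left(- \frac{836}{9}\right)^{2} = \frac{698896}{81}$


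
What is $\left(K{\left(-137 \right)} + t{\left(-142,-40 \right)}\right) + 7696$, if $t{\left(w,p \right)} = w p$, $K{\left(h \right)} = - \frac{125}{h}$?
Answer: $\frac{1832637}{137} \approx 13377.0$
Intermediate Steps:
$t{\left(w,p \right)} = p w$
$\left(K{\left(-137 \right)} + t{\left(-142,-40 \right)}\right) + 7696 = \left(- \frac{125}{-137} - -5680\right) + 7696 = \left(\left(-125\right) \left(- \frac{1}{137}\right) + 5680\right) + 7696 = \left(\frac{125}{137} + 5680\right) + 7696 = \frac{778285}{137} + 7696 = \frac{1832637}{137}$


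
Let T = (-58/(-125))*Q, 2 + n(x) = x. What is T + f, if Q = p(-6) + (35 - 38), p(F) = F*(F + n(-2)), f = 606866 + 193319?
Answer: 100026431/125 ≈ 8.0021e+5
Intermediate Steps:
f = 800185
n(x) = -2 + x
p(F) = F*(-4 + F) (p(F) = F*(F + (-2 - 2)) = F*(F - 4) = F*(-4 + F))
Q = 57 (Q = -6*(-4 - 6) + (35 - 38) = -6*(-10) - 3 = 60 - 3 = 57)
T = 3306/125 (T = (-58/(-125))*57 = -1/125*(-58)*57 = (58/125)*57 = 3306/125 ≈ 26.448)
T + f = 3306/125 + 800185 = 100026431/125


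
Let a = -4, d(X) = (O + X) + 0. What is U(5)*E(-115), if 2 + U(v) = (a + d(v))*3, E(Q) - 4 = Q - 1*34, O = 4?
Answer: -1885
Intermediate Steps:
E(Q) = -30 + Q (E(Q) = 4 + (Q - 1*34) = 4 + (Q - 34) = 4 + (-34 + Q) = -30 + Q)
d(X) = 4 + X (d(X) = (4 + X) + 0 = 4 + X)
U(v) = -2 + 3*v (U(v) = -2 + (-4 + (4 + v))*3 = -2 + v*3 = -2 + 3*v)
U(5)*E(-115) = (-2 + 3*5)*(-30 - 115) = (-2 + 15)*(-145) = 13*(-145) = -1885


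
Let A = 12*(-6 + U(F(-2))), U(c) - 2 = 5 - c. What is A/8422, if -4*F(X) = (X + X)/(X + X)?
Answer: 15/8422 ≈ 0.0017811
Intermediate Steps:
F(X) = -1/4 (F(X) = -(X + X)/(4*(X + X)) = -2*X/(4*(2*X)) = -2*X*1/(2*X)/4 = -1/4*1 = -1/4)
U(c) = 7 - c (U(c) = 2 + (5 - c) = 7 - c)
A = 15 (A = 12*(-6 + (7 - 1*(-1/4))) = 12*(-6 + (7 + 1/4)) = 12*(-6 + 29/4) = 12*(5/4) = 15)
A/8422 = 15/8422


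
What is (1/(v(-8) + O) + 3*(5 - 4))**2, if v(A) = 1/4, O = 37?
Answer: 203401/22201 ≈ 9.1618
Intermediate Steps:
v(A) = 1/4
(1/(v(-8) + O) + 3*(5 - 4))**2 = (1/(1/4 + 37) + 3*(5 - 4))**2 = (1/(149/4) + 3*1)**2 = (4/149 + 3)**2 = (451/149)**2 = 203401/22201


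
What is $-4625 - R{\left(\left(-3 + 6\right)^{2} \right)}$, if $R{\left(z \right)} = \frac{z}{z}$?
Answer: $-4626$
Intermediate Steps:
$R{\left(z \right)} = 1$
$-4625 - R{\left(\left(-3 + 6\right)^{2} \right)} = -4625 - 1 = -4626$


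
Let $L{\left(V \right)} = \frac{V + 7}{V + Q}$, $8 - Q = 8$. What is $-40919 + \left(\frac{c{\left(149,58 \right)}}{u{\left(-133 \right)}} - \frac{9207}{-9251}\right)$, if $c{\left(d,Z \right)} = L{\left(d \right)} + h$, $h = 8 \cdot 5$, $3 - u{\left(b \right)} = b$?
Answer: $- \frac{174330118883}{4260506} \approx -40918.0$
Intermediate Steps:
$u{\left(b \right)} = 3 - b$
$Q = 0$ ($Q = 8 - 8 = 0$)
$L{\left(V \right)} = \frac{7 + V}{V}$ ($L{\left(V \right)} = \frac{V + 7}{V + 0} = \frac{7 + V}{V}$)
$h = 40$
$c{\left(d,Z \right)} = 40 + \frac{7 + d}{d}$ ($c{\left(d,Z \right)} = \frac{7 + d}{d} + 40 = 40 + \frac{7 + d}{d}$)
$-40919 + \left(\frac{c{\left(149,58 \right)}}{u{\left(-133 \right)}} - \frac{9207}{-9251}\right) = -40919 + \left(\frac{41 + \frac{7}{149}}{3 - -133} - \frac{9207}{-9251}\right) = -40919 + \left(\frac{41 + 7 \cdot \frac{1}{149}}{3 + 133} - - \frac{837}{841}\right) = -40919 + \left(\frac{41 + \frac{7}{149}}{136} + \frac{837}{841}\right) = -40919 + \left(\frac{6116}{149} \cdot \frac{1}{136} + \frac{837}{841}\right) = -40919 + \left(\frac{1529}{5066} + \frac{837}{841}\right) = -40919 + \frac{5526131}{4260506} = - \frac{174330118883}{4260506}$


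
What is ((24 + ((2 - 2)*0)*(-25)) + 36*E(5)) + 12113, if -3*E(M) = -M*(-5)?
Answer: 11837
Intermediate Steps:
E(M) = -5*M/3 (E(M) = -(-M)*(-5)/3 = -5*M/3)
((24 + ((2 - 2)*0)*(-25)) + 36*E(5)) + 12113 = ((24 + ((2 - 2)*0)*(-25)) + 36*(-5/3*5)) + 12113 = ((24 + (0*0)*(-25)) + 36*(-25/3)) + 12113 = ((24 + 0*(-25)) - 300) + 12113 = ((24 + 0) - 300) + 12113 = (24 - 300) + 12113 = -276 + 12113 = 11837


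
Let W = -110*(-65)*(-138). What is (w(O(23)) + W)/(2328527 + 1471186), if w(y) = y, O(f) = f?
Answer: -986677/3799713 ≈ -0.25967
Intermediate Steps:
W = -986700 (W = 7150*(-138) = -986700)
(w(O(23)) + W)/(2328527 + 1471186) = (23 - 986700)/(2328527 + 1471186) = -986677/3799713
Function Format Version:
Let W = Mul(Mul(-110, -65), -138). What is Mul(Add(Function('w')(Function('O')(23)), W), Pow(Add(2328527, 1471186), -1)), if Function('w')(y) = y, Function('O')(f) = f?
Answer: Rational(-986677, 3799713) ≈ -0.25967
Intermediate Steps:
W = -986700 (W = Mul(7150, -138) = -986700)
Mul(Add(Function('w')(Function('O')(23)), W), Pow(Add(2328527, 1471186), -1)) = Mul(Add(23, -986700), Pow(Add(2328527, 1471186), -1)) = Mul(-986677, Pow(3799713, -1)) = Mul(-986677, Rational(1, 3799713)) = Rational(-986677, 3799713)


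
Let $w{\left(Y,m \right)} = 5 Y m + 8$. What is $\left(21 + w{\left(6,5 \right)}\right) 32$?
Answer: $5728$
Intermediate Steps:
$w{\left(Y,m \right)} = 8 + 5 Y m$ ($w{\left(Y,m \right)} = 5 Y m + 8 = 8 + 5 Y m$)
$\left(21 + w{\left(6,5 \right)}\right) 32 = \left(21 + \left(8 + 5 \cdot 6 \cdot 5\right)\right) 32 = \left(21 + \left(8 + 150\right)\right) 32 = \left(21 + 158\right) 32 = 179 \cdot 32 = 5728$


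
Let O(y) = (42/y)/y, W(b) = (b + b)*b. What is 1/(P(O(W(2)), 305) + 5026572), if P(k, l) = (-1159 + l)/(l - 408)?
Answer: 103/517737770 ≈ 1.9894e-7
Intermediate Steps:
W(b) = 2*b**2 (W(b) = (2*b)*b = 2*b**2)
O(y) = 42/y**2
P(k, l) = (-1159 + l)/(-408 + l)
1/(P(O(W(2)), 305) + 5026572) = 1/((-1159 + 305)/(-408 + 305) + 5026572) = 1/(-854/(-103) + 5026572) = 1/(-1/103*(-854) + 5026572) = 1/(854/103 + 5026572) = 1/(517737770/103) = 103/517737770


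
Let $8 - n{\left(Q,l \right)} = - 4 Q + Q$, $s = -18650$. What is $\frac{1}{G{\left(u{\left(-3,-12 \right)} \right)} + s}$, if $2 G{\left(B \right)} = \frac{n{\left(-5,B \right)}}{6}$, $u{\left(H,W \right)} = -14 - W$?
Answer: $- \frac{12}{223807} \approx -5.3618 \cdot 10^{-5}$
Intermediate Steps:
$n{\left(Q,l \right)} = 8 + 3 Q$ ($n{\left(Q,l \right)} = 8 - \left(- 4 Q + Q\right) = 8 - - 3 Q = 8 + 3 Q$)
$G{\left(B \right)} = - \frac{7}{12}$ ($G{\left(B \right)} = \frac{\left(8 + 3 \left(-5\right)\right) \frac{1}{6}}{2} = \frac{\left(8 - 15\right) \frac{1}{6}}{2} = \frac{\left(-7\right) \frac{1}{6}}{2} = \frac{1}{2} \left(- \frac{7}{6}\right) = - \frac{7}{12}$)
$\frac{1}{G{\left(u{\left(-3,-12 \right)} \right)} + s} = \frac{1}{- \frac{7}{12} - 18650} = \frac{1}{- \frac{223807}{12}} = - \frac{12}{223807}$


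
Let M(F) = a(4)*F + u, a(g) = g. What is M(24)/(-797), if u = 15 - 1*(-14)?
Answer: -125/797 ≈ -0.15684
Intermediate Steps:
u = 29 (u = 15 + 14 = 29)
M(F) = 29 + 4*F (M(F) = 4*F + 29 = 29 + 4*F)
M(24)/(-797) = (29 + 4*24)/(-797) = (29 + 96)*(-1/797) = 125*(-1/797) = -125/797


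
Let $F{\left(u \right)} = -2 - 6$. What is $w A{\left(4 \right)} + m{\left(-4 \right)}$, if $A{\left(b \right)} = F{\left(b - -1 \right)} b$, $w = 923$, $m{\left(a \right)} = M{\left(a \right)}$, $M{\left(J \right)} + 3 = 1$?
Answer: $-29538$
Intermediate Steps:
$M{\left(J \right)} = -2$ ($M{\left(J \right)} = -3 + 1 = -2$)
$m{\left(a \right)} = -2$
$F{\left(u \right)} = -8$ ($F{\left(u \right)} = -2 - 6 = -8$)
$A{\left(b \right)} = - 8 b$
$w A{\left(4 \right)} + m{\left(-4 \right)} = 923 \left(\left(-8\right) 4\right) - 2 = 923 \left(-32\right) - 2 = -29536 - 2 = -29538$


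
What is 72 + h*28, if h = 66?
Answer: 1920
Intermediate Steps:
72 + h*28 = 72 + 66*28 = 72 + 1848 = 1920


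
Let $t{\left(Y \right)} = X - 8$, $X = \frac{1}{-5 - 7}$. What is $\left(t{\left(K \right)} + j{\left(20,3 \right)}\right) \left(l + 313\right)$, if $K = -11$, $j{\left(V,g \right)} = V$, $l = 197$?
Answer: $\frac{12155}{2} \approx 6077.5$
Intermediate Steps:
$X = - \frac{1}{12}$ ($X = \frac{1}{-12} = - \frac{1}{12} \approx -0.083333$)
$t{\left(Y \right)} = - \frac{97}{12}$ ($t{\left(Y \right)} = - \frac{1}{12} - 8 = - \frac{97}{12}$)
$\left(t{\left(K \right)} + j{\left(20,3 \right)}\right) \left(l + 313\right) = \left(- \frac{97}{12} + 20\right) \left(197 + 313\right) = \frac{143}{12} \cdot 510 = \frac{12155}{2}$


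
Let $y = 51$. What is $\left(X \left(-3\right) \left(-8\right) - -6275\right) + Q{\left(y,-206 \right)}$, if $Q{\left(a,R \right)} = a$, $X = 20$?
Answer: $6806$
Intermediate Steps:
$\left(X \left(-3\right) \left(-8\right) - -6275\right) + Q{\left(y,-206 \right)} = \left(20 \left(-3\right) \left(-8\right) - -6275\right) + 51 = \left(\left(-60\right) \left(-8\right) + 6275\right) + 51 = \left(480 + 6275\right) + 51 = 6755 + 51 = 6806$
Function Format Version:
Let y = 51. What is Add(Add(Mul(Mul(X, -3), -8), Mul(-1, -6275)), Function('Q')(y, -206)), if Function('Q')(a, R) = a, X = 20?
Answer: 6806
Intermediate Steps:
Add(Add(Mul(Mul(X, -3), -8), Mul(-1, -6275)), Function('Q')(y, -206)) = Add(Add(Mul(Mul(20, -3), -8), Mul(-1, -6275)), 51) = Add(Add(Mul(-60, -8), 6275), 51) = Add(Add(480, 6275), 51) = Add(6755, 51) = 6806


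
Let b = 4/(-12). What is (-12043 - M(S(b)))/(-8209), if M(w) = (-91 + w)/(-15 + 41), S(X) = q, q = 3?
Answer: 156515/106717 ≈ 1.4666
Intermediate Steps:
b = -⅓ (b = 4*(-1/12) = -⅓ ≈ -0.33333)
S(X) = 3
M(w) = -7/2 + w/26 (M(w) = (-91 + w)/26 = (-91 + w)*(1/26) = -7/2 + w/26)
(-12043 - M(S(b)))/(-8209) = (-12043 - (-7/2 + (1/26)*3))/(-8209) = (-12043 - (-7/2 + 3/26))*(-1/8209) = (-12043 - 1*(-44/13))*(-1/8209) = (-12043 + 44/13)*(-1/8209) = -156515/13*(-1/8209) = 156515/106717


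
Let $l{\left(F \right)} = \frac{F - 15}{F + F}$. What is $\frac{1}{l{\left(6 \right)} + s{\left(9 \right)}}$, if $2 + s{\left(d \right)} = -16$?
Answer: $- \frac{4}{75} \approx -0.053333$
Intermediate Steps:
$s{\left(d \right)} = -18$ ($s{\left(d \right)} = -2 - 16 = -18$)
$l{\left(F \right)} = \frac{-15 + F}{2 F}$
$\frac{1}{l{\left(6 \right)} + s{\left(9 \right)}} = \frac{1}{\frac{-15 + 6}{2 \cdot 6} - 18} = \frac{1}{\frac{1}{2} \cdot \frac{1}{6} \left(-9\right) - 18} = \frac{1}{- \frac{3}{4} - 18} = \frac{1}{- \frac{75}{4}} = - \frac{4}{75}$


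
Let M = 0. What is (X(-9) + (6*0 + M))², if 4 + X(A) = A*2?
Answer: 484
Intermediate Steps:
X(A) = -4 + 2*A (X(A) = -4 + A*2 = -4 + 2*A)
(X(-9) + (6*0 + M))² = ((-4 + 2*(-9)) + (6*0 + 0))² = ((-4 - 18) + (0 + 0))² = (-22 + 0)² = (-22)² = 484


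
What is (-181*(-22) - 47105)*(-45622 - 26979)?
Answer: 3130772923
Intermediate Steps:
(-181*(-22) - 47105)*(-45622 - 26979) = (3982 - 47105)*(-72601) = -43123*(-72601) = 3130772923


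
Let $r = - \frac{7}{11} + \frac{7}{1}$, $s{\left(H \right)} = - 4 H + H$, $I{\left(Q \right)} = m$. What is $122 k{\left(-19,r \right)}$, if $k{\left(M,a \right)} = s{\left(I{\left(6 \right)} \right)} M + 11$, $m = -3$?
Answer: $-19520$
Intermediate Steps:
$I{\left(Q \right)} = -3$
$s{\left(H \right)} = - 3 H$
$r = \frac{70}{11}$ ($r = \left(-7\right) \frac{1}{11} + 7 \cdot 1 = - \frac{7}{11} + 7 = \frac{70}{11} \approx 6.3636$)
$k{\left(M,a \right)} = 11 + 9 M$ ($k{\left(M,a \right)} = \left(-3\right) \left(-3\right) M + 11 = 9 M + 11 = 11 + 9 M$)
$122 k{\left(-19,r \right)} = 122 \left(11 + 9 \left(-19\right)\right) = 122 \left(11 - 171\right) = 122 \left(-160\right) = -19520$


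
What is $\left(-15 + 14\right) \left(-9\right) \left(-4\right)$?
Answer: $-36$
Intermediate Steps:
$\left(-15 + 14\right) \left(-9\right) \left(-4\right) = \left(-1\right) \left(-9\right) \left(-4\right) = 9 \left(-4\right) = -36$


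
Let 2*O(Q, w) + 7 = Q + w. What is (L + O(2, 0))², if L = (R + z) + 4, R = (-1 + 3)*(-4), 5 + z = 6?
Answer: 121/4 ≈ 30.250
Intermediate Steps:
z = 1 (z = -5 + 6 = 1)
R = -8 (R = 2*(-4) = -8)
O(Q, w) = -7/2 + Q/2 + w/2 (O(Q, w) = -7/2 + (Q + w)/2 = -7/2 + (Q/2 + w/2) = -7/2 + Q/2 + w/2)
L = -3 (L = (-8 + 1) + 4 = -7 + 4 = -3)
(L + O(2, 0))² = (-3 + (-7/2 + (½)*2 + (½)*0))² = (-3 + (-7/2 + 1 + 0))² = (-3 - 5/2)² = (-11/2)² = 121/4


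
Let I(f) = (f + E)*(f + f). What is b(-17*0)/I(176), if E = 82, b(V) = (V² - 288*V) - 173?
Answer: -173/90816 ≈ -0.0019050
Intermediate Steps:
b(V) = -173 + V² - 288*V
I(f) = 2*f*(82 + f) (I(f) = (f + 82)*(f + f) = (82 + f)*(2*f) = 2*f*(82 + f))
b(-17*0)/I(176) = (-173 + (-17*0)² - (-4896)*0)/((2*176*(82 + 176))) = (-173 + 0² - 288*0)/((2*176*258)) = (-173 + 0 + 0)/90816 = -173*1/90816 = -173/90816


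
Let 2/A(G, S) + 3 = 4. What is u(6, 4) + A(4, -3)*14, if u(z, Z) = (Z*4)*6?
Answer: 124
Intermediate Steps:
u(z, Z) = 24*Z (u(z, Z) = (4*Z)*6 = 24*Z)
A(G, S) = 2 (A(G, S) = 2/(-3 + 4) = 2/1 = 2*1 = 2)
u(6, 4) + A(4, -3)*14 = 24*4 + 2*14 = 96 + 28 = 124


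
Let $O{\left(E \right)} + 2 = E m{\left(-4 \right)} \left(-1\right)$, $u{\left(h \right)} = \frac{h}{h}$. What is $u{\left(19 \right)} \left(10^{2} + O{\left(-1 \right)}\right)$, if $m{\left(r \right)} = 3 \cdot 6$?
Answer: $116$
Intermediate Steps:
$m{\left(r \right)} = 18$
$u{\left(h \right)} = 1$
$O{\left(E \right)} = -2 - 18 E$ ($O{\left(E \right)} = -2 + E 18 \left(-1\right) = -2 + 18 E \left(-1\right) = -2 - 18 E$)
$u{\left(19 \right)} \left(10^{2} + O{\left(-1 \right)}\right) = 1 \left(10^{2} - -16\right) = 1 \left(100 + \left(-2 + 18\right)\right) = 1 \left(100 + 16\right) = 1 \cdot 116 = 116$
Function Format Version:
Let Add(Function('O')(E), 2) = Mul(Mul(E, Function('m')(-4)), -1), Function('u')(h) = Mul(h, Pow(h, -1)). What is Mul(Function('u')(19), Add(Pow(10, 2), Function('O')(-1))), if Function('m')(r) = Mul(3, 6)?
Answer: 116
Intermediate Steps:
Function('m')(r) = 18
Function('u')(h) = 1
Function('O')(E) = Add(-2, Mul(-18, E)) (Function('O')(E) = Add(-2, Mul(Mul(E, 18), -1)) = Add(-2, Mul(Mul(18, E), -1)) = Add(-2, Mul(-18, E)))
Mul(Function('u')(19), Add(Pow(10, 2), Function('O')(-1))) = Mul(1, Add(Pow(10, 2), Add(-2, Mul(-18, -1)))) = Mul(1, Add(100, Add(-2, 18))) = Mul(1, Add(100, 16)) = Mul(1, 116) = 116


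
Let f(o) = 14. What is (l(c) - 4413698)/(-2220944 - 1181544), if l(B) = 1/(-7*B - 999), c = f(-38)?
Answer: 4841826707/3732529336 ≈ 1.2972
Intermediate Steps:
c = 14
l(B) = 1/(-999 - 7*B)
(l(c) - 4413698)/(-2220944 - 1181544) = (-1/(999 + 7*14) - 4413698)/(-2220944 - 1181544) = (-1/(999 + 98) - 4413698)/(-3402488) = (-1/1097 - 4413698)*(-1/3402488) = -4841826707/1097*(-1/3402488) = 4841826707/3732529336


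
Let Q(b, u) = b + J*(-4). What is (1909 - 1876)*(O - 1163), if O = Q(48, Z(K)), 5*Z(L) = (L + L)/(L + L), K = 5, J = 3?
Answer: -37191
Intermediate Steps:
Z(L) = 1/5 (Z(L) = ((L + L)/(L + L))/5 = ((2*L)/((2*L)))/5 = ((2*L)*(1/(2*L)))/5 = (1/5)*1 = 1/5)
Q(b, u) = -12 + b (Q(b, u) = b + 3*(-4) = b - 12 = -12 + b)
O = 36 (O = -12 + 48 = 36)
(1909 - 1876)*(O - 1163) = (1909 - 1876)*(36 - 1163) = 33*(-1127) = -37191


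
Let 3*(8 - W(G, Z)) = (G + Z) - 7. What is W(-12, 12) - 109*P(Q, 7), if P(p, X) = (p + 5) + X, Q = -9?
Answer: -950/3 ≈ -316.67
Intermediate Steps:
W(G, Z) = 31/3 - G/3 - Z/3 (W(G, Z) = 8 - ((G + Z) - 7)/3 = 8 - (-7 + G + Z)/3 = 8 + (7/3 - G/3 - Z/3) = 31/3 - G/3 - Z/3)
P(p, X) = 5 + X + p (P(p, X) = (5 + p) + X = 5 + X + p)
W(-12, 12) - 109*P(Q, 7) = (31/3 - 1/3*(-12) - 1/3*12) - 109*(5 + 7 - 9) = (31/3 + 4 - 4) - 109*3 = 31/3 - 327 = -950/3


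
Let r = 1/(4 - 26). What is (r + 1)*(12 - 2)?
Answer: 105/11 ≈ 9.5455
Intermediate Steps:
r = -1/22 (r = 1/(-22) = -1/22 ≈ -0.045455)
(r + 1)*(12 - 2) = (-1/22 + 1)*(12 - 2) = (21/22)*10 = 105/11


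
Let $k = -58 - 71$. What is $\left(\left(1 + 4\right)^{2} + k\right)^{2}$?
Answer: $10816$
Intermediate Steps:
$k = -129$
$\left(\left(1 + 4\right)^{2} + k\right)^{2} = \left(\left(1 + 4\right)^{2} - 129\right)^{2} = \left(5^{2} - 129\right)^{2} = \left(25 - 129\right)^{2} = \left(-104\right)^{2} = 10816$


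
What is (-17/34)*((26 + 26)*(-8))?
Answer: 208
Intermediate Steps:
(-17/34)*((26 + 26)*(-8)) = (-17*1/34)*(52*(-8)) = -½*(-416) = 208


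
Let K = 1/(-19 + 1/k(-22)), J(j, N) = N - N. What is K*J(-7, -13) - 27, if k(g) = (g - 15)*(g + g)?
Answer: -27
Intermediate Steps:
k(g) = 2*g*(-15 + g) (k(g) = (-15 + g)*(2*g) = 2*g*(-15 + g))
J(j, N) = 0
K = -1628/30931 (K = 1/(-19 + 1/(2*(-22)*(-15 - 22))) = 1/(-19 + 1/(2*(-22)*(-37))) = 1/(-19 + 1/1628) = 1/(-30931/1628) = -1628/30931 ≈ -0.052633)
K*J(-7, -13) - 27 = -1628/30931*0 - 27 = 0 - 27 = -27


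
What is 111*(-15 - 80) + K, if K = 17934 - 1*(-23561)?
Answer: 30950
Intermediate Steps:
K = 41495 (K = 17934 + 23561 = 41495)
111*(-15 - 80) + K = 111*(-15 - 80) + 41495 = 111*(-95) + 41495 = -10545 + 41495 = 30950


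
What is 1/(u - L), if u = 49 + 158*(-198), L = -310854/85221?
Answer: -28407/887189027 ≈ -3.2019e-5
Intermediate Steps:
L = -103618/28407 (L = -310854*1/85221 = -103618/28407 ≈ -3.6476)
u = -31235 (u = 49 - 31284 = -31235)
1/(u - L) = 1/(-31235 - 1*(-103618/28407)) = 1/(-31235 + 103618/28407) = 1/(-887189027/28407) = -28407/887189027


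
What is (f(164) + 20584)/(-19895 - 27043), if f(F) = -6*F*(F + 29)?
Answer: 84664/23469 ≈ 3.6075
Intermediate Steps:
f(F) = -6*F*(29 + F)
(f(164) + 20584)/(-19895 - 27043) = (-6*164*(29 + 164) + 20584)/(-19895 - 27043) = (-6*164*193 + 20584)/(-46938) = (-189912 + 20584)*(-1/46938) = -169328*(-1/46938) = 84664/23469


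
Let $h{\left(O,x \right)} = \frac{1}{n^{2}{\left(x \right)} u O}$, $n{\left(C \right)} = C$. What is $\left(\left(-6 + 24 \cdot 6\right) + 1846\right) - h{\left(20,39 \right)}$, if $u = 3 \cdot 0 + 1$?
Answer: $\frac{60353279}{30420} \approx 1984.0$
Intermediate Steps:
$u = 1$ ($u = 0 + 1 = 1$)
$h{\left(O,x \right)} = \frac{1}{O x^{2}}$ ($h{\left(O,x \right)} = \frac{1}{x^{2} \cdot 1 O} = \frac{1}{x^{2} O} = \frac{1}{O x^{2}}$)
$\left(\left(-6 + 24 \cdot 6\right) + 1846\right) - h{\left(20,39 \right)} = \left(\left(-6 + 24 \cdot 6\right) + 1846\right) - \frac{1}{20 \cdot 1521} = \left(\left(-6 + 144\right) + 1846\right) - \frac{1}{20} \cdot \frac{1}{1521} = \left(138 + 1846\right) - \frac{1}{30420} = 1984 - \frac{1}{30420} = \frac{60353279}{30420}$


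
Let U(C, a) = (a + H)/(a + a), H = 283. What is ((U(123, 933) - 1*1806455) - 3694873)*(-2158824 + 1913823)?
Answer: 419175348219472/311 ≈ 1.3478e+12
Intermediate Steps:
U(C, a) = (283 + a)/(2*a) (U(C, a) = (a + 283)/(a + a) = (283 + a)/((2*a)) = (283 + a)*(1/(2*a)) = (283 + a)/(2*a))
((U(123, 933) - 1*1806455) - 3694873)*(-2158824 + 1913823) = (((1/2)*(283 + 933)/933 - 1*1806455) - 3694873)*(-2158824 + 1913823) = (((1/2)*(1/933)*1216 - 1806455) - 3694873)*(-245001) = ((608/933 - 1806455) - 3694873)*(-245001) = (-1685421907/933 - 3694873)*(-245001) = -5132738416/933*(-245001) = 419175348219472/311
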